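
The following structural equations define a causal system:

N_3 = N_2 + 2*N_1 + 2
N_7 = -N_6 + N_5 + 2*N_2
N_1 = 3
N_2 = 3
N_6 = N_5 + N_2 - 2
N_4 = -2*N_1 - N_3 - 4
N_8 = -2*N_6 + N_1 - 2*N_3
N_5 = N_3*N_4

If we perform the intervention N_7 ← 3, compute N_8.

do(N_7=3) replaces the equation N_7 = -N_6 + N_5 + 2*N_2 with the constant N_7 = 3.
N_8 is not downstream of the intervention, so its value is determined by the original equations.
N_3 = N_2 + 2*N_1 + 2  [with N_2=3, N_1=3]  = 11
N_4 = -2*N_1 - N_3 - 4  [with N_1=3, N_3=11]  = -21
N_5 = N_3*N_4  [with N_3=11, N_4=-21]  = -231
N_6 = N_5 + N_2 - 2  [with N_5=-231, N_2=3]  = -230
N_8 = -2*N_6 + N_1 - 2*N_3  [with N_6=-230, N_1=3, N_3=11]  = 441

441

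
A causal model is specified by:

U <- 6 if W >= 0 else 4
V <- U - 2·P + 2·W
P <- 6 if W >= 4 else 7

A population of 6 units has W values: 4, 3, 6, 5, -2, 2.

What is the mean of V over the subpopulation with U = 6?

Observing U=6 restricts to units where U's equation naturally yields 6: W ∈ {4, 3, 6, 5, 2}. In that subpopulation V = 2, -2, 6, 4, -4, mean 1.2.

1.2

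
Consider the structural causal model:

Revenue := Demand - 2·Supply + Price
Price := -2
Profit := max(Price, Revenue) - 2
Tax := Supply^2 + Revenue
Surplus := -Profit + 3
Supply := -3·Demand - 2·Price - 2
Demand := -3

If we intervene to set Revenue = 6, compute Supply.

Under do(Revenue=6), the mechanism Revenue := Demand - 2·Supply + Price is discarded; Revenue is fixed at 6.
Since Supply is not a descendant of the intervened variable, it is unaffected.
Supply = -3·Demand - 2·Price - 2  [with Demand=-3, Price=-2]  = 11

11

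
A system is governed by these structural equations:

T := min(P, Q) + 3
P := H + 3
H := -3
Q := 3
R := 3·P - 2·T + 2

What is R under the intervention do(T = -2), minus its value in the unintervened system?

Intervening sets T = -2 and removes its equation (T := min(P, Q) + 3).
P = H + 3  [with H=-3]  = 0
R = 3·P - 2·T + 2  [with P=0, T=-2]  = 6
Without intervention: P = H + 3  [with H=-3]  = 0; T = min(P, Q) + 3  [with P=0, Q=3]  = 3; R = 3·P - 2·T + 2  [with P=0, T=3]  = -4.
Change = 6 − (-4) = 10.

10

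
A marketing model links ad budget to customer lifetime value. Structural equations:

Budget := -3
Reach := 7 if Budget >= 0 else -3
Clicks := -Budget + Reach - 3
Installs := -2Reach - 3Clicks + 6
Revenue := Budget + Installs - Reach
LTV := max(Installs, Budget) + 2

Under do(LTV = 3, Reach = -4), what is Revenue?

The joint intervention fixes LTV = 3, Reach = -4, removing each variable's own equation.
Clicks = -Budget + Reach - 3  [with Budget=-3, Reach=-4]  = -4
Installs = -2Reach - 3Clicks + 6  [with Reach=-4, Clicks=-4]  = 26
Revenue = Budget + Installs - Reach  [with Budget=-3, Installs=26, Reach=-4]  = 27

27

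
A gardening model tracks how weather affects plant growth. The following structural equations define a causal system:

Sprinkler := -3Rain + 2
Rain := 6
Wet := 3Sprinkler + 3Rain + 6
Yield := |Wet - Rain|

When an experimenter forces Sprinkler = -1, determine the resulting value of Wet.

21

The intervention breaks the incoming arrows to Sprinkler: Sprinkler := -3Rain + 2 no longer applies, and Sprinkler = -1.
Wet = 3Sprinkler + 3Rain + 6  [with Sprinkler=-1, Rain=6]  = 21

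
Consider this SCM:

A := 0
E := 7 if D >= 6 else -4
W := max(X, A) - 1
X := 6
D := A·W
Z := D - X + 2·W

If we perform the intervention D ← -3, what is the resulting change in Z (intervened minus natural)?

-3

Under do(D=-3), the mechanism D := A·W is discarded; D is fixed at -3.
W = max(X, A) - 1  [with X=6, A=0]  = 5
Z = D - X + 2·W  [with D=-3, X=6, W=5]  = 1
Without intervention: W = max(X, A) - 1  [with X=6, A=0]  = 5; D = A·W  [with A=0, W=5]  = 0; Z = D - X + 2·W  [with D=0, X=6, W=5]  = 4.
Change = 1 − 4 = -3.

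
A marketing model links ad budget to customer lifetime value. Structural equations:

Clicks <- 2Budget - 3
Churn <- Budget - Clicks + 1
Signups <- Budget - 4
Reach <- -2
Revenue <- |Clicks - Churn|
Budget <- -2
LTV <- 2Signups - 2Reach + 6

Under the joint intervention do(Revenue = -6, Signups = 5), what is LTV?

20

Under do(Revenue = -6, Signups = 5), each intervened variable's structural equation is replaced by its fixed value.
LTV = 2Signups - 2Reach + 6  [with Signups=5, Reach=-2]  = 20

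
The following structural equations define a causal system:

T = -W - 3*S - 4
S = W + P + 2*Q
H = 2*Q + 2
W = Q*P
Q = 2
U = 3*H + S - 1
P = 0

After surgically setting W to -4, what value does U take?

17

The intervention breaks the incoming arrows to W: W = Q*P no longer applies, and W = -4.
S = W + P + 2*Q  [with W=-4, P=0, Q=2]  = 0
H = 2*Q + 2  [with Q=2]  = 6
U = 3*H + S - 1  [with H=6, S=0]  = 17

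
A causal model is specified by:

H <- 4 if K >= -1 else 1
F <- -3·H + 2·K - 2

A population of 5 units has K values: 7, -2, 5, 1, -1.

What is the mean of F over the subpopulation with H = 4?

Observing H=4 restricts to units where H's equation naturally yields 4: K ∈ {7, 5, 1, -1}. In that subpopulation F = 0, -4, -12, -16, mean -8.

-8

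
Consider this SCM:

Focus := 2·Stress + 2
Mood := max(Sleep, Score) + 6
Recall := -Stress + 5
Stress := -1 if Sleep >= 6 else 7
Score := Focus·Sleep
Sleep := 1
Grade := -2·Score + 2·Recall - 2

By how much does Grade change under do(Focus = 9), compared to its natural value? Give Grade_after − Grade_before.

The intervention breaks the incoming arrows to Focus: Focus := 2·Stress + 2 no longer applies, and Focus = 9.
Stress = -1 if Sleep >= 6 else 7  [with Sleep=1]  = 7
Score = Focus·Sleep  [with Focus=9, Sleep=1]  = 9
Recall = -Stress + 5  [with Stress=7]  = -2
Grade = -2·Score + 2·Recall - 2  [with Score=9, Recall=-2]  = -24
Without intervention: Stress = -1 if Sleep >= 6 else 7  [with Sleep=1]  = 7; Focus = 2·Stress + 2  [with Stress=7]  = 16; Score = Focus·Sleep  [with Focus=16, Sleep=1]  = 16; Recall = -Stress + 5  [with Stress=7]  = -2; Grade = -2·Score + 2·Recall - 2  [with Score=16, Recall=-2]  = -38.
Change = -24 − (-38) = 14.

14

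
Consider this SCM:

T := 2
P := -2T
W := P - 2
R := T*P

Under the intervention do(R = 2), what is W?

-6

Under do(R=2), the mechanism R := T*P is discarded; R is fixed at 2.
Since W is not a descendant of the intervened variable, it is unaffected.
P = -2T  [with T=2]  = -4
W = P - 2  [with P=-4]  = -6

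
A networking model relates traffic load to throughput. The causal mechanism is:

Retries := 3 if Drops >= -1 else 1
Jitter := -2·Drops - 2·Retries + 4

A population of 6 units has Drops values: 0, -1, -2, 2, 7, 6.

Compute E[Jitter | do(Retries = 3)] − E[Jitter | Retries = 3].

1.6

Under do(Retries=3), Retries's equation is replaced by Retries=3 for every unit. Per-unit Jitter: -2, 0, 2, -6, -16, -14. Mean = -6.
E[Jitter|Retries=3] averages over only the 5 units with Retries=3 (Drops = 0, -1, 2, 7, 6): Jitter = -2, 0, -6, -16, -14, mean -7.6.
Difference = -6 − (-7.6) = 1.6.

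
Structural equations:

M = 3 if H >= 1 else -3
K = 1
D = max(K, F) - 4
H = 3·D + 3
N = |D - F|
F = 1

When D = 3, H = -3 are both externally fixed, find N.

2

Setting D = 3, H = -3 by intervention discards those variables' equations.
N = |D - F|  [with D=3, F=1]  = 2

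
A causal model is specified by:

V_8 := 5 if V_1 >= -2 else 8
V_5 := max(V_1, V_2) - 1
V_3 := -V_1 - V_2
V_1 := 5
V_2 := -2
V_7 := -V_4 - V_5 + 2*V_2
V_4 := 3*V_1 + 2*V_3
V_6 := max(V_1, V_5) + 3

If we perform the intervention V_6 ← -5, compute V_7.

-17

Intervening sets V_6 = -5 and removes its equation (V_6 := max(V_1, V_5) + 3).
No directed path runs from V_6 to V_7, so V_7 keeps its natural value.
V_3 = -V_1 - V_2  [with V_1=5, V_2=-2]  = -3
V_4 = 3*V_1 + 2*V_3  [with V_1=5, V_3=-3]  = 9
V_5 = max(V_1, V_2) - 1  [with V_1=5, V_2=-2]  = 4
V_7 = -V_4 - V_5 + 2*V_2  [with V_4=9, V_5=4, V_2=-2]  = -17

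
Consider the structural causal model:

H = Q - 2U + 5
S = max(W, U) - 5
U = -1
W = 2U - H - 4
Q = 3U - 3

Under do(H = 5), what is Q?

Under do(H=5), the mechanism H = Q - 2U + 5 is discarded; H is fixed at 5.
Since Q is not a descendant of the intervened variable, it is unaffected.
Q = 3U - 3  [with U=-1]  = -6

-6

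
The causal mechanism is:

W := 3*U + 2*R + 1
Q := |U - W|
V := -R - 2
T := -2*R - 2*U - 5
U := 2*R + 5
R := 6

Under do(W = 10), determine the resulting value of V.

The intervention breaks the incoming arrows to W: W := 3*U + 2*R + 1 no longer applies, and W = 10.
Since V is not a descendant of the intervened variable, it is unaffected.
V = -R - 2  [with R=6]  = -8

-8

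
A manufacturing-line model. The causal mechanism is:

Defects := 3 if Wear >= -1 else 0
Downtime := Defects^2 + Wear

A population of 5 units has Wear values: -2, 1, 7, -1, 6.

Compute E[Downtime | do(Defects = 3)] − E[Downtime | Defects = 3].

-1.05

The intervention sets Defects=3 in all 5 units regardless of Wear. Recomputing Downtime per unit gives 7, 10, 16, 8, 15; average 11.2.
E[Downtime|Defects=3] averages over only the 4 units with Defects=3 (Wear = 1, 7, -1, 6): Downtime = 10, 16, 8, 15, mean 12.25.
Difference = 11.2 − 12.25 = -1.05.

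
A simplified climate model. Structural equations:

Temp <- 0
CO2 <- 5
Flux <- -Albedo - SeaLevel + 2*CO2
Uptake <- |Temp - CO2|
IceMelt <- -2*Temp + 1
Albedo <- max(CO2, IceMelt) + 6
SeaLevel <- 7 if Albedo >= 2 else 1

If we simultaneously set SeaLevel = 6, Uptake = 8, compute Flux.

-7

Under do(SeaLevel = 6, Uptake = 8), each intervened variable's structural equation is replaced by its fixed value.
IceMelt = -2*Temp + 1  [with Temp=0]  = 1
Albedo = max(CO2, IceMelt) + 6  [with CO2=5, IceMelt=1]  = 11
Flux = -Albedo - SeaLevel + 2*CO2  [with Albedo=11, SeaLevel=6, CO2=5]  = -7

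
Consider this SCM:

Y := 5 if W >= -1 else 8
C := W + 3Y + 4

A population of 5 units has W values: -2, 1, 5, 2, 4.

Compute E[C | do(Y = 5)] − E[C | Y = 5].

-1

do(Y=5) breaks Y's dependence on W. With Y=5 fixed, C across the units is 17, 20, 24, 21, 23, mean 21.
Conditioning on Y=5 selects the 4 unit(s) with W ∈ {1, 5, 2, 4}. Their C values: 20, 24, 21, 23. Mean = 22.
Difference = 21 − 22 = -1.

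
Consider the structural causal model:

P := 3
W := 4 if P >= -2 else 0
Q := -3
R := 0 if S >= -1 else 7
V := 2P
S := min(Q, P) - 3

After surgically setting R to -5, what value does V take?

6

do(R=-5) replaces the equation R := 0 if S >= -1 else 7 with the constant R = -5.
Since V is not a descendant of the intervened variable, it is unaffected.
V = 2P  [with P=3]  = 6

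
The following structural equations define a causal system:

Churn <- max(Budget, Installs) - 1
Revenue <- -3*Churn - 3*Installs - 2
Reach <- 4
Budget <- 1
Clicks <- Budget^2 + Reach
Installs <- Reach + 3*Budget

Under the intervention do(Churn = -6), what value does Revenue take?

The intervention breaks the incoming arrows to Churn: Churn <- max(Budget, Installs) - 1 no longer applies, and Churn = -6.
Installs = Reach + 3*Budget  [with Reach=4, Budget=1]  = 7
Revenue = -3*Churn - 3*Installs - 2  [with Churn=-6, Installs=7]  = -5

-5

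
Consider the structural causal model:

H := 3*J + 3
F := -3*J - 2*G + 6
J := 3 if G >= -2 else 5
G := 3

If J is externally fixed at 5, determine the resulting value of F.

The intervention breaks the incoming arrows to J: J := 3 if G >= -2 else 5 no longer applies, and J = 5.
F = -3*J - 2*G + 6  [with J=5, G=3]  = -15

-15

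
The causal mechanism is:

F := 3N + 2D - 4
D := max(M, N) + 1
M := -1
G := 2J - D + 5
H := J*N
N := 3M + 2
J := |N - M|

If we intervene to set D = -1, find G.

6

The intervention breaks the incoming arrows to D: D := max(M, N) + 1 no longer applies, and D = -1.
N = 3M + 2  [with M=-1]  = -1
J = |N - M|  [with N=-1, M=-1]  = 0
G = 2J - D + 5  [with J=0, D=-1]  = 6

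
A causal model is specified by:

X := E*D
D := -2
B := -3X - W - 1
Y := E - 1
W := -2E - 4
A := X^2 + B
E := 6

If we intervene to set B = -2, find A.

142

Intervening sets B = -2 and removes its equation (B := -3X - W - 1).
X = E*D  [with E=6, D=-2]  = -12
A = X^2 + B  [with X=-12, B=-2]  = 142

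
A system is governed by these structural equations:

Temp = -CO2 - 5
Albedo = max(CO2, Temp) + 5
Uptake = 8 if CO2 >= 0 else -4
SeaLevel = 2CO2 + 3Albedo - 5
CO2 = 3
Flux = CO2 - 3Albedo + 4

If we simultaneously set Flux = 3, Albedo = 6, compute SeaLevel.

Under do(Flux = 3, Albedo = 6), each intervened variable's structural equation is replaced by its fixed value.
SeaLevel = 2CO2 + 3Albedo - 5  [with CO2=3, Albedo=6]  = 19

19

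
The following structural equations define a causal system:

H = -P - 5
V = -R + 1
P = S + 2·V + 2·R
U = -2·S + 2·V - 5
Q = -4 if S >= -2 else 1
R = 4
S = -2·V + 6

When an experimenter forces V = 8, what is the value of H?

-19

Under do(V=8), the mechanism V = -R + 1 is discarded; V is fixed at 8.
S = -2·V + 6  [with V=8]  = -10
P = S + 2·V + 2·R  [with S=-10, V=8, R=4]  = 14
H = -P - 5  [with P=14]  = -19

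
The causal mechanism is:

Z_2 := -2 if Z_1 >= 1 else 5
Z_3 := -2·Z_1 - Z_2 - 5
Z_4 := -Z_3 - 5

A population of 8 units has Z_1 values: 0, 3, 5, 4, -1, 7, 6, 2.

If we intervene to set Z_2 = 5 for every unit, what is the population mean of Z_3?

-16.5

do(Z_2=5) breaks Z_2's dependence on Z_1. With Z_2=5 fixed, Z_3 across the units is -10, -16, -20, -18, -8, -24, -22, -14, mean -16.5.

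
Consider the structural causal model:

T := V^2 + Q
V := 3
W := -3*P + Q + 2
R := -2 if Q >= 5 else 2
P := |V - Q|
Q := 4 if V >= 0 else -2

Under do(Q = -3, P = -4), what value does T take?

The joint intervention fixes Q = -3, P = -4, removing each variable's own equation.
T = V^2 + Q  [with V=3, Q=-3]  = 6

6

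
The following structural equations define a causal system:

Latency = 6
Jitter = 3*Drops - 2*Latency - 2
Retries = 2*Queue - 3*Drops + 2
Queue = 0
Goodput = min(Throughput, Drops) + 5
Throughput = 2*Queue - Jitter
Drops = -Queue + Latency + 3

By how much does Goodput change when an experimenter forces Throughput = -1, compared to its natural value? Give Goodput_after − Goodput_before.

Intervening sets Throughput = -1 and removes its equation (Throughput = 2*Queue - Jitter).
Drops = -Queue + Latency + 3  [with Queue=0, Latency=6]  = 9
Goodput = min(Throughput, Drops) + 5  [with Throughput=-1, Drops=9]  = 4
Without intervention: Drops = -Queue + Latency + 3  [with Queue=0, Latency=6]  = 9; Jitter = 3*Drops - 2*Latency - 2  [with Drops=9, Latency=6]  = 13; Throughput = 2*Queue - Jitter  [with Queue=0, Jitter=13]  = -13; Goodput = min(Throughput, Drops) + 5  [with Throughput=-13, Drops=9]  = -8.
Change = 4 − (-8) = 12.

12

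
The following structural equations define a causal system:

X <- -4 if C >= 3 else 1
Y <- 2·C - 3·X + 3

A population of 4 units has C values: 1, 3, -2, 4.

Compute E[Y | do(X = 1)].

do(X=1) breaks X's dependence on C. With X=1 fixed, Y across the units is 2, 6, -4, 8, mean 3.

3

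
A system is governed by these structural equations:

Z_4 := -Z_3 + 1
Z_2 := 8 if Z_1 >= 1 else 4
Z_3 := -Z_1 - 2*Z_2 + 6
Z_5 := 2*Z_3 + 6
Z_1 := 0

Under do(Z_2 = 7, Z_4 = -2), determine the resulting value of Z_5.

Setting Z_2 = 7, Z_4 = -2 by intervention discards those variables' equations.
Z_3 = -Z_1 - 2*Z_2 + 6  [with Z_1=0, Z_2=7]  = -8
Z_5 = 2*Z_3 + 6  [with Z_3=-8]  = -10

-10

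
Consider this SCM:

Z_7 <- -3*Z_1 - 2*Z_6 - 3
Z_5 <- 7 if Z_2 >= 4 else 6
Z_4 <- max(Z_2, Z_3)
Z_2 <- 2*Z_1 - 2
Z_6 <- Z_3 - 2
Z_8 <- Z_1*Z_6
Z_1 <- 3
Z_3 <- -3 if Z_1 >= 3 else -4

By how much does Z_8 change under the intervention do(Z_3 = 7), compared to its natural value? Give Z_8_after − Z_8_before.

The intervention breaks the incoming arrows to Z_3: Z_3 <- -3 if Z_1 >= 3 else -4 no longer applies, and Z_3 = 7.
Z_6 = Z_3 - 2  [with Z_3=7]  = 5
Z_8 = Z_1*Z_6  [with Z_1=3, Z_6=5]  = 15
Without intervention: Z_3 = -3 if Z_1 >= 3 else -4  [with Z_1=3]  = -3; Z_6 = Z_3 - 2  [with Z_3=-3]  = -5; Z_8 = Z_1*Z_6  [with Z_1=3, Z_6=-5]  = -15.
Change = 15 − (-15) = 30.

30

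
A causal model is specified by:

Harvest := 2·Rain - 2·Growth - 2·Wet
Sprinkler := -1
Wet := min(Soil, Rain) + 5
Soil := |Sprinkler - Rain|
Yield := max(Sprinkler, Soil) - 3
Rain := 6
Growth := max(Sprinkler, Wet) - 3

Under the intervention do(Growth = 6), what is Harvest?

Under do(Growth=6), the mechanism Growth := max(Sprinkler, Wet) - 3 is discarded; Growth is fixed at 6.
Soil = |Sprinkler - Rain|  [with Sprinkler=-1, Rain=6]  = 7
Wet = min(Soil, Rain) + 5  [with Soil=7, Rain=6]  = 11
Harvest = 2·Rain - 2·Growth - 2·Wet  [with Rain=6, Growth=6, Wet=11]  = -22

-22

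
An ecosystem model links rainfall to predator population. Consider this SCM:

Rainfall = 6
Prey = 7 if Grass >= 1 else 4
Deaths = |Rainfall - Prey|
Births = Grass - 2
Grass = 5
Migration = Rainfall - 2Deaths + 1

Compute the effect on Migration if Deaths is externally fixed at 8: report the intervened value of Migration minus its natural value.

The intervention breaks the incoming arrows to Deaths: Deaths = |Rainfall - Prey| no longer applies, and Deaths = 8.
Migration = Rainfall - 2Deaths + 1  [with Rainfall=6, Deaths=8]  = -9
Without intervention: Prey = 7 if Grass >= 1 else 4  [with Grass=5]  = 7; Deaths = |Rainfall - Prey|  [with Rainfall=6, Prey=7]  = 1; Migration = Rainfall - 2Deaths + 1  [with Rainfall=6, Deaths=1]  = 5.
Change = -9 − 5 = -14.

-14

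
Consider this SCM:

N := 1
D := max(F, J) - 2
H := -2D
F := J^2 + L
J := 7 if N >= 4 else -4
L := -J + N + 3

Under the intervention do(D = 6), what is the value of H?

-12

The intervention breaks the incoming arrows to D: D := max(F, J) - 2 no longer applies, and D = 6.
H = -2D  [with D=6]  = -12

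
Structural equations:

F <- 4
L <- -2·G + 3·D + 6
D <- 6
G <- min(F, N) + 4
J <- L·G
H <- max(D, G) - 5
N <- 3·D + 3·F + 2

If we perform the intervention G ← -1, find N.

32

Under do(G=-1), the mechanism G <- min(F, N) + 4 is discarded; G is fixed at -1.
Since N is not a descendant of the intervened variable, it is unaffected.
N = 3·D + 3·F + 2  [with D=6, F=4]  = 32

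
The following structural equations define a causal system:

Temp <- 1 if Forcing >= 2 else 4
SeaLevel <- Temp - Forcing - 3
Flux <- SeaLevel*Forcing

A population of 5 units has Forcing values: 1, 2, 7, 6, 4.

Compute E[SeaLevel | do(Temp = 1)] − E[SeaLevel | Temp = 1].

0.75

The intervention sets Temp=1 in all 5 units regardless of Forcing. Recomputing SeaLevel per unit gives -3, -4, -9, -8, -6; average -6.
Conditioning on Temp=1 selects the 4 unit(s) with Forcing ∈ {2, 7, 6, 4}. Their SeaLevel values: -4, -9, -8, -6. Mean = -6.75.
Difference = -6 − (-6.75) = 0.75.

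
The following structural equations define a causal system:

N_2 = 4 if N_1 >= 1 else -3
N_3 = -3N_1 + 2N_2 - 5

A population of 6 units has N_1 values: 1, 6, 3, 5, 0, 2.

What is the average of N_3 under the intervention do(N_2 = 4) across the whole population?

-5.5

do(N_2=4) breaks N_2's dependence on N_1. With N_2=4 fixed, N_3 across the units is 0, -15, -6, -12, 3, -3, mean -5.5.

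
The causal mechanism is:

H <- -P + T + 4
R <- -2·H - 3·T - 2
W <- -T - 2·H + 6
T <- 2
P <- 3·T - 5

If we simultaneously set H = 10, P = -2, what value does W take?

The joint intervention fixes H = 10, P = -2, removing each variable's own equation.
W = -T - 2·H + 6  [with T=2, H=10]  = -16

-16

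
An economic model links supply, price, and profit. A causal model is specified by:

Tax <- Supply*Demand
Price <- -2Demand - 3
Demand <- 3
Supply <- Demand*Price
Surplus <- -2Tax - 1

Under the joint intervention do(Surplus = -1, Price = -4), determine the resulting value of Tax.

-36

Setting Surplus = -1, Price = -4 by intervention discards those variables' equations.
Supply = Demand*Price  [with Demand=3, Price=-4]  = -12
Tax = Supply*Demand  [with Supply=-12, Demand=3]  = -36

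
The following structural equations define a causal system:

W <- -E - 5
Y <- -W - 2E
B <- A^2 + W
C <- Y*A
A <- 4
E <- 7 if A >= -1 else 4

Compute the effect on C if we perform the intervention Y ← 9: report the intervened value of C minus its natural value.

The intervention breaks the incoming arrows to Y: Y <- -W - 2E no longer applies, and Y = 9.
C = Y*A  [with Y=9, A=4]  = 36
Without intervention: E = 7 if A >= -1 else 4  [with A=4]  = 7; W = -E - 5  [with E=7]  = -12; Y = -W - 2E  [with W=-12, E=7]  = -2; C = Y*A  [with Y=-2, A=4]  = -8.
Change = 36 − (-8) = 44.

44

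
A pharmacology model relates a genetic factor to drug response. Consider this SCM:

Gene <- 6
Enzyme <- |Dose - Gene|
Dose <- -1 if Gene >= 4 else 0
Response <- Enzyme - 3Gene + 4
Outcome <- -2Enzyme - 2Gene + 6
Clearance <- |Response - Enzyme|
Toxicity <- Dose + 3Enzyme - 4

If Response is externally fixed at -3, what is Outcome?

The intervention breaks the incoming arrows to Response: Response <- Enzyme - 3Gene + 4 no longer applies, and Response = -3.
No directed path runs from Response to Outcome, so Outcome keeps its natural value.
Dose = -1 if Gene >= 4 else 0  [with Gene=6]  = -1
Enzyme = |Dose - Gene|  [with Dose=-1, Gene=6]  = 7
Outcome = -2Enzyme - 2Gene + 6  [with Enzyme=7, Gene=6]  = -20

-20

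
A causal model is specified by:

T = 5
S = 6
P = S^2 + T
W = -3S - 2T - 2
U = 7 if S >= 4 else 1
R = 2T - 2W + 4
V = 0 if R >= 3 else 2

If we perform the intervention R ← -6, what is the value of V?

Intervening sets R = -6 and removes its equation (R = 2T - 2W + 4).
V = 0 if R >= 3 else 2  [with R=-6]  = 2

2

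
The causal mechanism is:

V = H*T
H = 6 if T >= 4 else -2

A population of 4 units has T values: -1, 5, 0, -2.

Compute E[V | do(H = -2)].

Every unit gets H=-2 under the intervention. V values become 2, -10, 0, 4; E[V|do(H=-2)] = -1.

-1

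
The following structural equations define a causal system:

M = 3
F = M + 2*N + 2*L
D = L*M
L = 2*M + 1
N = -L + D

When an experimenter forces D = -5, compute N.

The intervention breaks the incoming arrows to D: D = L*M no longer applies, and D = -5.
L = 2*M + 1  [with M=3]  = 7
N = -L + D  [with L=7, D=-5]  = -12

-12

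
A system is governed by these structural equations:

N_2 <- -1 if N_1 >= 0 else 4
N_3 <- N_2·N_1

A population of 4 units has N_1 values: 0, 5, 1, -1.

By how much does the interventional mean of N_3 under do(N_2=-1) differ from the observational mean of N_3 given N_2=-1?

do(N_2=-1) breaks N_2's dependence on N_1. With N_2=-1 fixed, N_3 across the units is 0, -5, -1, 1, mean -1.25.
Observing N_2=-1 restricts to units where N_2's equation naturally yields -1: N_1 ∈ {0, 5, 1}. In that subpopulation N_3 = 0, -5, -1, mean -2.
Difference = -1.25 − (-2) = 0.75.

0.75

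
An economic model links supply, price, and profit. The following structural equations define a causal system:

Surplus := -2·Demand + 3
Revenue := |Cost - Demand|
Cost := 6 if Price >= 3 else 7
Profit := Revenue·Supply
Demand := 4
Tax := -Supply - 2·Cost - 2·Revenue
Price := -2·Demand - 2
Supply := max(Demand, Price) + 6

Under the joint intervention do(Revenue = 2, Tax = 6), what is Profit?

20

Under do(Revenue = 2, Tax = 6), each intervened variable's structural equation is replaced by its fixed value.
Price = -2·Demand - 2  [with Demand=4]  = -10
Supply = max(Demand, Price) + 6  [with Demand=4, Price=-10]  = 10
Profit = Revenue·Supply  [with Revenue=2, Supply=10]  = 20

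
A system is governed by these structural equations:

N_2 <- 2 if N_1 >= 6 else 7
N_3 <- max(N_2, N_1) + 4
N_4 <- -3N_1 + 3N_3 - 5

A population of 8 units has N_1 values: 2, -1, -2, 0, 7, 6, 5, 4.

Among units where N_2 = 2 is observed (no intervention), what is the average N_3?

Observing N_2=2 restricts to units where N_2's equation naturally yields 2: N_1 ∈ {7, 6}. In that subpopulation N_3 = 11, 10, mean 10.5.

10.5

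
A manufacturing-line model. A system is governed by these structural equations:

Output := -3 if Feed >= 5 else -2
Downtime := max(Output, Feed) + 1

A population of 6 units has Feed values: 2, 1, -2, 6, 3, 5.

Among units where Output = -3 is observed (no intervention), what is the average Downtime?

6.5

Observing Output=-3 restricts to units where Output's equation naturally yields -3: Feed ∈ {6, 5}. In that subpopulation Downtime = 7, 6, mean 6.5.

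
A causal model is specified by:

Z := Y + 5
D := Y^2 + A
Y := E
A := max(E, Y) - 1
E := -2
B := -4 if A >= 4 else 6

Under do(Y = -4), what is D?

13

Under do(Y=-4), the mechanism Y := E is discarded; Y is fixed at -4.
A = max(E, Y) - 1  [with E=-2, Y=-4]  = -3
D = Y^2 + A  [with Y=-4, A=-3]  = 13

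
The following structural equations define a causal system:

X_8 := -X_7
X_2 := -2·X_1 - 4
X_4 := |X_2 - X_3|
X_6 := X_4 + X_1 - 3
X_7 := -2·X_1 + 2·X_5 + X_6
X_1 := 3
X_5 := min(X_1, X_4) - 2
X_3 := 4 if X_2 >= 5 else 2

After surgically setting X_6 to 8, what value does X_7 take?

Intervening sets X_6 = 8 and removes its equation (X_6 := X_4 + X_1 - 3).
X_2 = -2·X_1 - 4  [with X_1=3]  = -10
X_3 = 4 if X_2 >= 5 else 2  [with X_2=-10]  = 2
X_4 = |X_2 - X_3|  [with X_2=-10, X_3=2]  = 12
X_5 = min(X_1, X_4) - 2  [with X_1=3, X_4=12]  = 1
X_7 = -2·X_1 + 2·X_5 + X_6  [with X_1=3, X_5=1, X_6=8]  = 4

4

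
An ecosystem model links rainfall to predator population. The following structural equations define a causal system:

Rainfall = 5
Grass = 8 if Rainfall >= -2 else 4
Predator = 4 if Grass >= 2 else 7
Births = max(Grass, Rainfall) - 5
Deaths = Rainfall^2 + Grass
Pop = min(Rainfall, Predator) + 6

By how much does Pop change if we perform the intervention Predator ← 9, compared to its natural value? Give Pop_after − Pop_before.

The intervention breaks the incoming arrows to Predator: Predator = 4 if Grass >= 2 else 7 no longer applies, and Predator = 9.
Pop = min(Rainfall, Predator) + 6  [with Rainfall=5, Predator=9]  = 11
Without intervention: Grass = 8 if Rainfall >= -2 else 4  [with Rainfall=5]  = 8; Predator = 4 if Grass >= 2 else 7  [with Grass=8]  = 4; Pop = min(Rainfall, Predator) + 6  [with Rainfall=5, Predator=4]  = 10.
Change = 11 − 10 = 1.

1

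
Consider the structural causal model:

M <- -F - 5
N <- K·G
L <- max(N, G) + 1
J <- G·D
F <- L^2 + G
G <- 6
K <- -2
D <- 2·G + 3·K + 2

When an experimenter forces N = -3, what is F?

55

The intervention breaks the incoming arrows to N: N <- K·G no longer applies, and N = -3.
L = max(N, G) + 1  [with N=-3, G=6]  = 7
F = L^2 + G  [with L=7, G=6]  = 55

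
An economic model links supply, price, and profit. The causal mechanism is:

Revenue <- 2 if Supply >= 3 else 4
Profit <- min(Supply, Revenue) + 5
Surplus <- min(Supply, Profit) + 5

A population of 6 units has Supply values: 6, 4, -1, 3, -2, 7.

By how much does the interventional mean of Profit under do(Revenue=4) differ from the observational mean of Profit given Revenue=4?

do(Revenue=4) breaks Revenue's dependence on Supply. With Revenue=4 fixed, Profit across the units is 9, 9, 4, 8, 3, 9, mean 7.
Conditioning on Revenue=4 selects the 2 unit(s) with Supply ∈ {-1, -2}. Their Profit values: 4, 3. Mean = 3.5.
Difference = 7 − 3.5 = 3.5.

3.5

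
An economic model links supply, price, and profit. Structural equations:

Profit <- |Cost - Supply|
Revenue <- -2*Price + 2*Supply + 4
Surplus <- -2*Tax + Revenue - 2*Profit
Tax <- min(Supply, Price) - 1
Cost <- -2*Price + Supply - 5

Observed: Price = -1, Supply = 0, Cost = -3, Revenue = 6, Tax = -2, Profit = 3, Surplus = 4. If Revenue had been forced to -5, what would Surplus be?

The intervention breaks the incoming arrows to Revenue: Revenue <- -2*Price + 2*Supply + 4 no longer applies, and Revenue = -5.
Cost = -2*Price + Supply - 5  [with Price=-1, Supply=0]  = -3
Tax = min(Supply, Price) - 1  [with Supply=0, Price=-1]  = -2
Profit = |Cost - Supply|  [with Cost=-3, Supply=0]  = 3
Surplus = -2*Tax + Revenue - 2*Profit  [with Tax=-2, Revenue=-5, Profit=3]  = -7

-7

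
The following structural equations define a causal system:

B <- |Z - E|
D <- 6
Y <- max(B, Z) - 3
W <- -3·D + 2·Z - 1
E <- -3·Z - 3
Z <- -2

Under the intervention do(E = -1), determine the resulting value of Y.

The intervention breaks the incoming arrows to E: E <- -3·Z - 3 no longer applies, and E = -1.
B = |Z - E|  [with Z=-2, E=-1]  = 1
Y = max(B, Z) - 3  [with B=1, Z=-2]  = -2

-2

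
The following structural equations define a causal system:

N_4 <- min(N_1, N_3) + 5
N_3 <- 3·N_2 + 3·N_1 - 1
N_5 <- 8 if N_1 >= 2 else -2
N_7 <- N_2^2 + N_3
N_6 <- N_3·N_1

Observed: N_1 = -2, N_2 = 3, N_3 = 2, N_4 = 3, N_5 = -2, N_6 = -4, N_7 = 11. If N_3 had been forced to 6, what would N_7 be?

The intervention breaks the incoming arrows to N_3: N_3 <- 3·N_2 + 3·N_1 - 1 no longer applies, and N_3 = 6.
N_7 = N_2^2 + N_3  [with N_2=3, N_3=6]  = 15

15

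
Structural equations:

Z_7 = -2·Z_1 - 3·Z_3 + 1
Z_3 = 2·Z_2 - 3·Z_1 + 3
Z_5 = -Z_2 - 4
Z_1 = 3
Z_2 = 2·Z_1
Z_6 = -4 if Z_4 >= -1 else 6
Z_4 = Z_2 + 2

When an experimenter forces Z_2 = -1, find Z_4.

1

Under do(Z_2=-1), the mechanism Z_2 = 2·Z_1 is discarded; Z_2 is fixed at -1.
Z_4 = Z_2 + 2  [with Z_2=-1]  = 1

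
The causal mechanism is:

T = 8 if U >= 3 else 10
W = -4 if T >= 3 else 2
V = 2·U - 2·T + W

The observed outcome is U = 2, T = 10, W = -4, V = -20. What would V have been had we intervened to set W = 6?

The intervention breaks the incoming arrows to W: W = -4 if T >= 3 else 2 no longer applies, and W = 6.
T = 8 if U >= 3 else 10  [with U=2]  = 10
V = 2·U - 2·T + W  [with U=2, T=10, W=6]  = -10

-10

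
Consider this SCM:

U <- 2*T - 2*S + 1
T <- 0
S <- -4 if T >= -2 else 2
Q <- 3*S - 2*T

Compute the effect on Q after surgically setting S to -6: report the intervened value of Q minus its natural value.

The intervention breaks the incoming arrows to S: S <- -4 if T >= -2 else 2 no longer applies, and S = -6.
Q = 3*S - 2*T  [with S=-6, T=0]  = -18
Without intervention: S = -4 if T >= -2 else 2  [with T=0]  = -4; Q = 3*S - 2*T  [with S=-4, T=0]  = -12.
Change = -18 − (-12) = -6.

-6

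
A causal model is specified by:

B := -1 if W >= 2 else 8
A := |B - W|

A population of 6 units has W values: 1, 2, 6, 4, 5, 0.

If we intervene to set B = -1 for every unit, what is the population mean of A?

Under do(B=-1), B's equation is replaced by B=-1 for every unit. Per-unit A: 2, 3, 7, 5, 6, 1. Mean = 4.

4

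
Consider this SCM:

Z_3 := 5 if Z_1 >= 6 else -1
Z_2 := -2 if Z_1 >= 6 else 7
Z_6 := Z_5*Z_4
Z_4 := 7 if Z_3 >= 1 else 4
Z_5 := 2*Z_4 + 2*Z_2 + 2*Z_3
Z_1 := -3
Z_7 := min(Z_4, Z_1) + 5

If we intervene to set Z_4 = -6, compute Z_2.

The intervention breaks the incoming arrows to Z_4: Z_4 := 7 if Z_3 >= 1 else 4 no longer applies, and Z_4 = -6.
Since Z_2 is not a descendant of the intervened variable, it is unaffected.
Z_2 = -2 if Z_1 >= 6 else 7  [with Z_1=-3]  = 7

7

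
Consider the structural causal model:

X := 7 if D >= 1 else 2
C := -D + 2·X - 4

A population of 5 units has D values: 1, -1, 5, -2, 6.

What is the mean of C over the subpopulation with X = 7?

6

E[C|X=7] averages over only the 3 units with X=7 (D = 1, 5, 6): C = 9, 5, 4, mean 6.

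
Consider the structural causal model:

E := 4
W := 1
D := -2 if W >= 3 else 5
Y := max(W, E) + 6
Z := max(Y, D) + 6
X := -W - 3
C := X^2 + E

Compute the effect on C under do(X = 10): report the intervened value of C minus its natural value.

Intervening sets X = 10 and removes its equation (X := -W - 3).
C = X^2 + E  [with X=10, E=4]  = 104
Without intervention: X = -W - 3  [with W=1]  = -4; C = X^2 + E  [with X=-4, E=4]  = 20.
Change = 104 − 20 = 84.

84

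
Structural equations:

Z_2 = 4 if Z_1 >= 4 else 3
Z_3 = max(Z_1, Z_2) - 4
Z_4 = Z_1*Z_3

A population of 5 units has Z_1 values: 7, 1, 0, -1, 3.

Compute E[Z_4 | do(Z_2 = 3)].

The intervention sets Z_2=3 in all 5 units regardless of Z_1. Recomputing Z_4 per unit gives 21, -1, 0, 1, -3; average 3.6.

3.6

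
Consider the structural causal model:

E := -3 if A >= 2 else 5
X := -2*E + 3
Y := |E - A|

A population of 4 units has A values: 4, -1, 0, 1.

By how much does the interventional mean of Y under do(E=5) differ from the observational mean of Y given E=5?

-1

Every unit gets E=5 under the intervention. Y values become 1, 6, 5, 4; E[Y|do(E=5)] = 4.
Observing E=5 restricts to units where E's equation naturally yields 5: A ∈ {-1, 0, 1}. In that subpopulation Y = 6, 5, 4, mean 5.
Difference = 4 − 5 = -1.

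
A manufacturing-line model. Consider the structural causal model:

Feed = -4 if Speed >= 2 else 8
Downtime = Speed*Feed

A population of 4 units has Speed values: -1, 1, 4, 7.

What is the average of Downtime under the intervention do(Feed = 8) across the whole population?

The intervention sets Feed=8 in all 4 units regardless of Speed. Recomputing Downtime per unit gives -8, 8, 32, 56; average 22.

22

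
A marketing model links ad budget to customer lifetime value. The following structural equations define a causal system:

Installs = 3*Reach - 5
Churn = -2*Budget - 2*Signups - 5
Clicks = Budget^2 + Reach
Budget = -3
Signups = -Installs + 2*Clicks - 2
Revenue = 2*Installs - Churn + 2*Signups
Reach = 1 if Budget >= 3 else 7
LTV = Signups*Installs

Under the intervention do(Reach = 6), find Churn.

Under do(Reach=6), the mechanism Reach = 1 if Budget >= 3 else 7 is discarded; Reach is fixed at 6.
Clicks = Budget^2 + Reach  [with Budget=-3, Reach=6]  = 15
Installs = 3*Reach - 5  [with Reach=6]  = 13
Signups = -Installs + 2*Clicks - 2  [with Installs=13, Clicks=15]  = 15
Churn = -2*Budget - 2*Signups - 5  [with Budget=-3, Signups=15]  = -29

-29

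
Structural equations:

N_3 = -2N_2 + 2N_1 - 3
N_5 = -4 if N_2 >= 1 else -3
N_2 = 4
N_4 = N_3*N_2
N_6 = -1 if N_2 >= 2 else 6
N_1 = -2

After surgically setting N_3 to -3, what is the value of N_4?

The intervention breaks the incoming arrows to N_3: N_3 = -2N_2 + 2N_1 - 3 no longer applies, and N_3 = -3.
N_4 = N_3*N_2  [with N_3=-3, N_2=4]  = -12

-12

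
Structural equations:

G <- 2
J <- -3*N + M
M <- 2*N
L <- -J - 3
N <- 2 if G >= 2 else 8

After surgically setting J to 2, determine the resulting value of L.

Intervening sets J = 2 and removes its equation (J <- -3*N + M).
L = -J - 3  [with J=2]  = -5

-5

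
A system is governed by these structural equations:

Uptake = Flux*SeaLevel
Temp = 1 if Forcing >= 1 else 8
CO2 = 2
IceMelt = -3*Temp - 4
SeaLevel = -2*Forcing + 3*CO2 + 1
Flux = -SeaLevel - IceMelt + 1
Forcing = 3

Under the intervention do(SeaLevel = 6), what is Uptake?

Under do(SeaLevel=6), the mechanism SeaLevel = -2*Forcing + 3*CO2 + 1 is discarded; SeaLevel is fixed at 6.
Temp = 1 if Forcing >= 1 else 8  [with Forcing=3]  = 1
IceMelt = -3*Temp - 4  [with Temp=1]  = -7
Flux = -SeaLevel - IceMelt + 1  [with SeaLevel=6, IceMelt=-7]  = 2
Uptake = Flux*SeaLevel  [with Flux=2, SeaLevel=6]  = 12

12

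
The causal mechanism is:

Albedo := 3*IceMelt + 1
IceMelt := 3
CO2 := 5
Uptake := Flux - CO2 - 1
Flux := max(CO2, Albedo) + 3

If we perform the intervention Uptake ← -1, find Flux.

13

The intervention breaks the incoming arrows to Uptake: Uptake := Flux - CO2 - 1 no longer applies, and Uptake = -1.
Since Flux is not a descendant of the intervened variable, it is unaffected.
Albedo = 3*IceMelt + 1  [with IceMelt=3]  = 10
Flux = max(CO2, Albedo) + 3  [with CO2=5, Albedo=10]  = 13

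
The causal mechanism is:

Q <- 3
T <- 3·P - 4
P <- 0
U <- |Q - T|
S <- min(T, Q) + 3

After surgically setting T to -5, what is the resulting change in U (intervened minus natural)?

1

The intervention breaks the incoming arrows to T: T <- 3·P - 4 no longer applies, and T = -5.
U = |Q - T|  [with Q=3, T=-5]  = 8
Without intervention: T = 3·P - 4  [with P=0]  = -4; U = |Q - T|  [with Q=3, T=-4]  = 7.
Change = 8 − 7 = 1.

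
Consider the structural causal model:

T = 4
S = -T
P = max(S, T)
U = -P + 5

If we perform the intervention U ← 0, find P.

4

Under do(U=0), the mechanism U = -P + 5 is discarded; U is fixed at 0.
Since P is not a descendant of the intervened variable, it is unaffected.
S = -T  [with T=4]  = -4
P = max(S, T)  [with S=-4, T=4]  = 4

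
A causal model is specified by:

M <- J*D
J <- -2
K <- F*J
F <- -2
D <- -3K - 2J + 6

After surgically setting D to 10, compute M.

-20

Intervening sets D = 10 and removes its equation (D <- -3K - 2J + 6).
M = J*D  [with J=-2, D=10]  = -20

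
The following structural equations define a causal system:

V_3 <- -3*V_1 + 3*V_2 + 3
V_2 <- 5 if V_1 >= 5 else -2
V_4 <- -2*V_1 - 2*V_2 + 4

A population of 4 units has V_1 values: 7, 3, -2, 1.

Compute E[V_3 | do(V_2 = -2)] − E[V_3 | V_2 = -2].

-4.75

Every unit gets V_2=-2 under the intervention. V_3 values become -24, -12, 3, -6; E[V_3|do(V_2=-2)] = -9.75.
Conditioning on V_2=-2 selects the 3 unit(s) with V_1 ∈ {3, -2, 1}. Their V_3 values: -12, 3, -6. Mean = -5.
Difference = -9.75 − (-5) = -4.75.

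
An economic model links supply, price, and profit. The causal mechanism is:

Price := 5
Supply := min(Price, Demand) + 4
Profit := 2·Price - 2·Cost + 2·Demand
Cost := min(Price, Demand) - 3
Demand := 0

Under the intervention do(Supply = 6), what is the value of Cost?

-3

The intervention breaks the incoming arrows to Supply: Supply := min(Price, Demand) + 4 no longer applies, and Supply = 6.
Cost is not downstream of the intervention, so its value is determined by the original equations.
Cost = min(Price, Demand) - 3  [with Price=5, Demand=0]  = -3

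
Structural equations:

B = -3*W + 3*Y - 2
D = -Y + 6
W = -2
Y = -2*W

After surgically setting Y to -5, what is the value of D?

11

Under do(Y=-5), the mechanism Y = -2*W is discarded; Y is fixed at -5.
D = -Y + 6  [with Y=-5]  = 11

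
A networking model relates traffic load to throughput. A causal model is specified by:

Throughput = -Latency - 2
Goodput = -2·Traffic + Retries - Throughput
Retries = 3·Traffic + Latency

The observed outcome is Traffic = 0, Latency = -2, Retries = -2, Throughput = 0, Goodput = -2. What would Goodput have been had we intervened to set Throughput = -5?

3

Intervening sets Throughput = -5 and removes its equation (Throughput = -Latency - 2).
Retries = 3·Traffic + Latency  [with Traffic=0, Latency=-2]  = -2
Goodput = -2·Traffic + Retries - Throughput  [with Traffic=0, Retries=-2, Throughput=-5]  = 3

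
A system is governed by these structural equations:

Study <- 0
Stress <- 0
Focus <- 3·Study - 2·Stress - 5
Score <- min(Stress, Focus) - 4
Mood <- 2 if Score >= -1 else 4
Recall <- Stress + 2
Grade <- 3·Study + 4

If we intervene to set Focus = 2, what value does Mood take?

do(Focus=2) replaces the equation Focus <- 3·Study - 2·Stress - 5 with the constant Focus = 2.
Score = min(Stress, Focus) - 4  [with Stress=0, Focus=2]  = -4
Mood = 2 if Score >= -1 else 4  [with Score=-4]  = 4

4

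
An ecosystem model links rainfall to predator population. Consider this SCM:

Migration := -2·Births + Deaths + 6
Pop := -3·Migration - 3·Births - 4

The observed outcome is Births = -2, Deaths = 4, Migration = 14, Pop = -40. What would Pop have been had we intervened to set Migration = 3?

-7

The intervention breaks the incoming arrows to Migration: Migration := -2·Births + Deaths + 6 no longer applies, and Migration = 3.
Pop = -3·Migration - 3·Births - 4  [with Migration=3, Births=-2]  = -7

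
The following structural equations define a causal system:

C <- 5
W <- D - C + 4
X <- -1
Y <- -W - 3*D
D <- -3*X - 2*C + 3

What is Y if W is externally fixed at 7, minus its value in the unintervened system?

-12

Intervening sets W = 7 and removes its equation (W <- D - C + 4).
D = -3*X - 2*C + 3  [with X=-1, C=5]  = -4
Y = -W - 3*D  [with W=7, D=-4]  = 5
Without intervention: D = -3*X - 2*C + 3  [with X=-1, C=5]  = -4; W = D - C + 4  [with D=-4, C=5]  = -5; Y = -W - 3*D  [with W=-5, D=-4]  = 17.
Change = 5 − 17 = -12.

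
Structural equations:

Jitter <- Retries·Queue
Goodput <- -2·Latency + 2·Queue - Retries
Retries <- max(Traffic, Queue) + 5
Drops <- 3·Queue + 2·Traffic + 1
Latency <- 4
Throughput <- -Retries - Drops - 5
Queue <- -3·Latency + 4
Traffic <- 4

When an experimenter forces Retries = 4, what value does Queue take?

-8

do(Retries=4) replaces the equation Retries <- max(Traffic, Queue) + 5 with the constant Retries = 4.
Queue is not downstream of the intervention, so its value is determined by the original equations.
Queue = -3·Latency + 4  [with Latency=4]  = -8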